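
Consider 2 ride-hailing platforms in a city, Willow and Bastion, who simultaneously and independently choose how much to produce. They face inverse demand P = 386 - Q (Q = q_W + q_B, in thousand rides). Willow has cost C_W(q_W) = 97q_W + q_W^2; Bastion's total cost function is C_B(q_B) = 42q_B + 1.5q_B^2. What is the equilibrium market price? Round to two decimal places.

270.84

Willow's profit: π_W = (386 - Q)q_W - (97q_W + q_W²). Setting ∂π_W/∂q_W = 0: 289 - 4q_W - (q_B) = 0.
Bastion's profit: π_B = (386 - Q)q_B - (42q_B + (3/2)q_B²). Setting ∂π_B/∂q_B = 0: 344 - 5q_B - (q_W) = 0.
Rearranging gives the reaction functions q_W = (289 - q_B)/4 and q_B = (344 - q_W)/5.
Substituting one into the other gives q_W = 1101/19 and q_B = 1087/19.
Total output Q = 115.1579, so price P = 386 - 115.1579 = 270.8421.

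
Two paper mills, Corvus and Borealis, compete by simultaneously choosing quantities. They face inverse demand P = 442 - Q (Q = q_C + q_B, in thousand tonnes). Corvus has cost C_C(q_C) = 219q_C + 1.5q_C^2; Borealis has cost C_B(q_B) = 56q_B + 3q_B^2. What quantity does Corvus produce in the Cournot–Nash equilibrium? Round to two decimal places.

35.85

Corvus's profit: π_C = (442 - Q)q_C - (219q_C + (3/2)q_C²). Setting ∂π_C/∂q_C = 0: 223 - 5q_C - (q_B) = 0.
Borealis's profit: π_B = (442 - Q)q_B - (56q_B + 3q_B²). Setting ∂π_B/∂q_B = 0: 386 - 8q_B - (q_C) = 0.
Rearranging gives the reaction functions q_C = (223 - q_B)/5 and q_B = (386 - q_C)/8.
Substituting one into the other gives q_C = 466/13 and q_B = 569/13.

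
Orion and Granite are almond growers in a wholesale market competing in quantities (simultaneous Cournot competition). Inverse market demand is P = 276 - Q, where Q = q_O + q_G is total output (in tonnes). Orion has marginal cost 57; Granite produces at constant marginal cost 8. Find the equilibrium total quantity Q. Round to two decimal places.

Orion's profit: π_O = (276 - Q)q_O - (57q_O). Setting ∂π_O/∂q_O = 0: 219 - 2q_O - (q_G) = 0.
Granite's first-order condition: 268 - 2q_G - (q_O) = 0.
Rearranging gives the reaction functions q_O = (219 - q_G)/2 and q_G = (268 - q_O)/2.
Solving the pair: q_O = 170/3, q_G = 317/3.
Total output Q = 170/3 + 317/3 = 487/3.

162.33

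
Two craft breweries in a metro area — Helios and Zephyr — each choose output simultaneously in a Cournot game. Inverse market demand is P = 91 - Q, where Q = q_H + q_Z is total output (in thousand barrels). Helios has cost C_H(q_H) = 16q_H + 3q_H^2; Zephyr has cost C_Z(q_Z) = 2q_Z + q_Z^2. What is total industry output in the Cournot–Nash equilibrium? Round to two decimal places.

27.35

Helios's profit: π_H = (91 - Q)q_H - (16q_H + 3q_H²). Setting ∂π_H/∂q_H = 0: 75 - 8q_H - (q_Z) = 0.
Zephyr's profit: π_Z = (91 - Q)q_Z - (2q_Z + q_Z²). Setting ∂π_Z/∂q_Z = 0: 89 - 4q_Z - (q_H) = 0.
Rearranging gives the reaction functions q_H = (75 - q_Z)/8 and q_Z = (89 - q_H)/4.
Substituting one into the other gives q_H = 211/31 and q_Z = 637/31.
Total output Q = 211/31 + 637/31 = 848/31.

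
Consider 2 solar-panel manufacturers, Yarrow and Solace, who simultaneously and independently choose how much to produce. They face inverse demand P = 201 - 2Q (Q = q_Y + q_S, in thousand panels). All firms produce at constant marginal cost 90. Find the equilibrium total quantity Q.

A representative firm's profit is π_i = q_i(201 - 2Q) - 90q_i.
Setting ∂π_i/∂q_i = 0 with rivals' quantities fixed: 111 - 4q_i - 2q_j = 0.
By symmetry each firm produces the same amount; substituting q_j = q_i yields q_i = 111/6 = 37/2.
Total output Q = 37/2 + 37/2 = 37.

37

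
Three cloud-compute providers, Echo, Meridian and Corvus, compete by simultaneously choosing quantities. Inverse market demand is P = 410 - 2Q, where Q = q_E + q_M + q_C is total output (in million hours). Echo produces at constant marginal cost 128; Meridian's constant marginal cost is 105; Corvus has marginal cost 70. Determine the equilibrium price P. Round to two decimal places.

Echo's profit: π_E = (410 - 2Q)q_E - (128q_E). Setting ∂π_E/∂q_E = 0: 282 - 4q_E - 2(q_M + q_C) = 0.
Meridian's first-order condition: 305 - 4q_M - 2(q_E + q_C) = 0.
Corvus's first-order condition: 340 - 4q_C - 2(q_E + q_M) = 0.
Adding the 3 conditions: 927 − 4Q − 4Q = 0, i.e. Q = 927/8.
Back-substituting: q_E = (282 − 927/4)/2 = 201/8, q_M = (305 − 927/4)/2 = 293/8, q_C = (340 − 927/4)/2 = 433/8.
Total output Q = 927/8, so price P = 410 - 2·(927/8) = 713/4.

178.25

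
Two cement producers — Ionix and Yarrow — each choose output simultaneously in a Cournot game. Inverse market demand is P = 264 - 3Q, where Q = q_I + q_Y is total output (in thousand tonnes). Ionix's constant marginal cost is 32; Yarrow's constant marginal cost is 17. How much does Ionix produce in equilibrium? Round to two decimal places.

Ionix's profit: π_I = (264 - 3Q)q_I - (32q_I). Setting ∂π_I/∂q_I = 0: 232 - 6q_I - 3(q_Y) = 0.
Yarrow's profit: π_Y = (264 - 3Q)q_Y - (17q_Y). Setting ∂π_Y/∂q_Y = 0: 247 - 6q_Y - 3(q_I) = 0.
Rearranging gives the reaction functions q_I = (232 - 3q_Y)/6 and q_Y = (247 - 3q_I)/6.
Solving the pair: q_I = 217/9, q_Y = 262/9.

24.11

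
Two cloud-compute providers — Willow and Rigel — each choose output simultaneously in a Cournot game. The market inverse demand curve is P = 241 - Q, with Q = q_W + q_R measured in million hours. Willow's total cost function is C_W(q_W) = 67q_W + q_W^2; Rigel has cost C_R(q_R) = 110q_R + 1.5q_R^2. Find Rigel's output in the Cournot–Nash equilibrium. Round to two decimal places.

Willow's profit: π_W = (241 - Q)q_W - (67q_W + q_W²). Setting ∂π_W/∂q_W = 0: 174 - 4q_W - (q_R) = 0.
Rigel's first-order condition: 131 - 5q_R - (q_W) = 0.
Rearranging gives the reaction functions q_W = (174 - q_R)/4 and q_R = (131 - q_W)/5.
Substituting one into the other gives q_W = 739/19 and q_R = 350/19.

18.42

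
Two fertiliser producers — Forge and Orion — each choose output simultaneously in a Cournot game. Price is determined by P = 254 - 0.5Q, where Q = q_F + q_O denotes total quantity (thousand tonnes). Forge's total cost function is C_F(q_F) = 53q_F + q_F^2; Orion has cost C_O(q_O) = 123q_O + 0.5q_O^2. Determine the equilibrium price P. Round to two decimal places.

Forge's profit: π_F = (254 - 0.5Q)q_F - (53q_F + q_F²). Setting ∂π_F/∂q_F = 0: 201 - 3q_F - (1/2)(q_O) = 0.
Orion's first-order condition: 131 - 2q_O - (1/2)(q_F) = 0.
Rearranging gives the reaction functions q_F = (201 - (1/2)q_O)/3 and q_O = (131 - (1/2)q_F)/2.
Substituting one into the other gives q_F = 1346/23 and q_O = 1170/23.
Total output Q = 109.3913, so price P = 254 - (1/2)·109.3913 = 199.3043.

199.30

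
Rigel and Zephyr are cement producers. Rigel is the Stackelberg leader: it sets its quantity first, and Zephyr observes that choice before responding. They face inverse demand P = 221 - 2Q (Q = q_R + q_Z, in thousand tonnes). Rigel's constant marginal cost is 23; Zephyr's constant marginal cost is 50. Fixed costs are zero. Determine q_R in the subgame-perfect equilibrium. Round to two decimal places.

56.25

The follower Zephyr best-responds to any q_R: π_Z = (221 - 2Q)q_Z - 50q_Z.
Follower FOC: 171 - 2q_R - 4q_Z = 0, so q_Z(q_R) = (171 - 2q_R)/4.
Rigel substitutes q_Z(q_R) into its own profit: π_R = q_R(221 - 2q_R - (171 - 2q_R)/2) - 23q_R = (271/2 - q_R)q_R - 23q_R.
The leader's first-order condition 225/2 - 2q_R = 0 yields q_R = 225/4.
Then q_Z = (171 - 2·(225/4))/4 = 117/8.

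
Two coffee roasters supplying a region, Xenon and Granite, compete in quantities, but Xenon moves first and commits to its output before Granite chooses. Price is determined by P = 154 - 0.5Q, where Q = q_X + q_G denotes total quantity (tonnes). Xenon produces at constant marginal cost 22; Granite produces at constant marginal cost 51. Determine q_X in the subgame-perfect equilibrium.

161

Solve by backward induction. Given q_X, the follower Granite maximises π_G = (154 - (1/2)q_X - (1/2)q_G)q_G - 51q_G.
∂π_G/∂q_G = 103 - (1/2)q_X - q_G = 0 gives the reaction function q_G = (103 - (1/2)q_X).
Xenon substitutes q_G(q_X) into its own profit: π_X = q_X(154 - (1/2)q_X - (103 - (1/2)q_X)/2) - 22q_X = (205/2 - (1/4)q_X)q_X - 22q_X.
The leader's first-order condition 161/2 - (1/2)q_X = 0 yields q_X = 161.
Then q_G = (103 - (1/2)·161) = 45/2.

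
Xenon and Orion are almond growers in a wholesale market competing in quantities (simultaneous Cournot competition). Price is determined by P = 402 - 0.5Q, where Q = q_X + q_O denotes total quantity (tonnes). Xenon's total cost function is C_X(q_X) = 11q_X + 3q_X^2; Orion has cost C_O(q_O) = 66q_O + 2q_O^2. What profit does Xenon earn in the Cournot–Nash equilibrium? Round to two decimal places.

9255.66

Xenon's profit: π_X = (402 - 0.5Q)q_X - (11q_X + 3q_X²). Setting ∂π_X/∂q_X = 0: 391 - 7q_X - (1/2)(q_O) = 0.
Orion's profit: π_O = (402 - 0.5Q)q_O - (66q_O + 2q_O²). Setting ∂π_O/∂q_O = 0: 336 - 5q_O - (1/2)(q_X) = 0.
Best responses: q_X = (391 - (1/2)q_O)/7, q_O = (336 - (1/2)q_X)/5.
Solving the pair: q_X = 51.4245, q_O = 62.0576.
Price P = 402 - (1/2)·113.4820 = 345.2590.
Xenon's profit: 345.2590·51.4245 - 11·51.4245 - 3·51.4245² = 9255.6630.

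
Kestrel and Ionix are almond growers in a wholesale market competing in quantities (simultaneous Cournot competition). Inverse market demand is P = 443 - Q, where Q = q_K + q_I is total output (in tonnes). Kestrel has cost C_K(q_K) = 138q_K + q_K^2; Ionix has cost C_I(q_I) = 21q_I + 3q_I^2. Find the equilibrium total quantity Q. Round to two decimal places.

109.71

Kestrel's profit: π_K = (443 - Q)q_K - (138q_K + q_K²). Setting ∂π_K/∂q_K = 0: 305 - 4q_K - (q_I) = 0.
Ionix's first-order condition: 422 - 8q_I - (q_K) = 0.
Best responses: q_K = (305 - q_I)/4, q_I = (422 - q_K)/8.
Substituting one into the other gives q_K = 65.0968 and q_I = 1383/31.
Total output Q = 65.0968 + 1383/31 = 109.7097.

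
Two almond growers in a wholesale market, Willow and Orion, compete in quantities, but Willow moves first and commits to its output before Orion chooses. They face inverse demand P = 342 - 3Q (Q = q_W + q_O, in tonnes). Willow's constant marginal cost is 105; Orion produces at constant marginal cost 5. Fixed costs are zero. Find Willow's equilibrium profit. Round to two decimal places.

782.04

Solve by backward induction. Given q_W, the follower Orion maximises π_O = (342 - 3q_W - 3q_O)q_O - 5q_O.
Follower FOC: 337 - 3q_W - 6q_O = 0, so q_O(q_W) = (337 - 3q_W)/6.
Willow substitutes q_O(q_W) into its own profit: π_W = q_W(342 - 3q_W - (337 - 3q_W)/2) - 105q_W = (347/2 - (3/2)q_W)q_W - 105q_W.
The leader's first-order condition 137/2 - 3q_W = 0 yields q_W = 137/6.
Then q_O = (337 - 3·(137/6))/6 = 179/4.
Price P = 342 - 3·(811/12) = 557/4.
Willow's profit: (557/4 - 105)·(137/6) = 782.0417.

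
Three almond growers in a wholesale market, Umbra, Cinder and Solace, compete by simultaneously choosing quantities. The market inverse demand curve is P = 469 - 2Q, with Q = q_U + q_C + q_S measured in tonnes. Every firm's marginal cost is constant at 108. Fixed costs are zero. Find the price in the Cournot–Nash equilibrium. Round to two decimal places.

198.25

Each firm earns π_i = (469 - 2Q)q_i - 108q_i.
Setting ∂π_i/∂q_i = 0 with rivals' quantities fixed: 361 - 4q_i - 2·Σ_{j≠i} q_j = 0.
With identical firms every q_j equals q_i, so Σ_{j≠i} q_j = 2q_i and 361 = 8q_i, giving q_i = 361/8.
Total output Q = 1083/8, so price P = 469 - 2·(1083/8) = 793/4.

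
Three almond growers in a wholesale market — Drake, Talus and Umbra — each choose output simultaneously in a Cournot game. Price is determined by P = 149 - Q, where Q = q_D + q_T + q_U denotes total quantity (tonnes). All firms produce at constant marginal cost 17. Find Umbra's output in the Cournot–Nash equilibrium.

33

A representative firm's profit is π_i = q_i(149 - Q) - 17q_i.
First-order condition (treating rivals' output as given): 132 - 2q_i - Σ_{j≠i} q_j = 0.
By symmetry each firm produces the same amount; substituting Σ_{j≠i} q_j = 2q_i yields q_i = 132/4 = 33.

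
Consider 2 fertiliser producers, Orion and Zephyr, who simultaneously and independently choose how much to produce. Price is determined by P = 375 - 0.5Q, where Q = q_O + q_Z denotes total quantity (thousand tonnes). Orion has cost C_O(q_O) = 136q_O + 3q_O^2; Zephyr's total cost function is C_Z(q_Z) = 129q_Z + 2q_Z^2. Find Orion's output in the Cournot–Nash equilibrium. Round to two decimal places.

30.85

Orion's profit: π_O = (375 - 0.5Q)q_O - (136q_O + 3q_O²). Setting ∂π_O/∂q_O = 0: 239 - 7q_O - (1/2)(q_Z) = 0.
Zephyr's profit: π_Z = (375 - 0.5Q)q_Z - (129q_Z + 2q_Z²). Setting ∂π_Z/∂q_Z = 0: 246 - 5q_Z - (1/2)(q_O) = 0.
So q_O = (239 - (1/2)q_Z)/7 and q_Z = (246 - (1/2)q_O)/5.
Solving the pair: q_O = 30.8489, q_Z = 46.1151.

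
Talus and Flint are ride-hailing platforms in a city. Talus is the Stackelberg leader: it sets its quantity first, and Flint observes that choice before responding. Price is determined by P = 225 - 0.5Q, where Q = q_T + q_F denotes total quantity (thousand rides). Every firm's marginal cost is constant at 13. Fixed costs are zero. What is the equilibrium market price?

The follower Flint best-responds to any q_T: π_F = (225 - 0.5Q)q_F - 13q_F.
Setting the follower's marginal profit to zero, 212 - (1/2)q_T - q_F = 0, i.e. q_F = (212 - (1/2)q_T).
Talus substitutes q_F(q_T) into its own profit: π_T = q_T(225 - (1/2)q_T - (212 - (1/2)q_T)/2) - 13q_T = (119 - (1/4)q_T)q_T - 13q_T.
The leader's first-order condition 106 - (1/2)q_T = 0 yields q_T = 212.
Then q_F = (212 - (1/2)·212) = 106.
Total output Q = 318, so price P = 225 - (1/2)·318 = 66.

66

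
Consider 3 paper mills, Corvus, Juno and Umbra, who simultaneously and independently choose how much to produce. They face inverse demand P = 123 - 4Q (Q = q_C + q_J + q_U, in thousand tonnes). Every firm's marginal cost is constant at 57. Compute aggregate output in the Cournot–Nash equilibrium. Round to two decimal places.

12.38

A representative firm's profit is π_i = q_i(123 - 4Q) - 57q_i.
Setting ∂π_i/∂q_i = 0 with rivals' quantities fixed: 66 - 8q_i - 4·Σ_{j≠i} q_j = 0.
With identical firms every q_j equals q_i, so Σ_{j≠i} q_j = 2q_i and 66 = 16q_i, giving q_i = 33/8.
Total output Q = 33/8 + 33/8 + 33/8 = 99/8.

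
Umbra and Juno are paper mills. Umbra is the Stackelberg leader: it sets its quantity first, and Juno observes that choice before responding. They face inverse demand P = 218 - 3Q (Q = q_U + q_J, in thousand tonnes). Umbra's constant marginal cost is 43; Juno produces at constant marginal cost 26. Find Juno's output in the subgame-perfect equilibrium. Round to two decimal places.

18.83

Solve by backward induction. Given q_U, the follower Juno maximises π_J = (218 - 3q_U - 3q_J)q_J - 26q_J.
∂π_J/∂q_J = 192 - 3q_U - 6q_J = 0 gives the reaction function q_J = (192 - 3q_U)/6.
Umbra substitutes q_J(q_U) into its own profit: π_U = q_U(218 - 3q_U - (192 - 3q_U)/2) - 43q_U = (122 - (3/2)q_U)q_U - 43q_U.
Maximising: ∂π_U/∂q_U = 79 - 3q_U = 0, giving q_U = 79/3.
Then q_J = (192 - 3·(79/3))/6 = 113/6.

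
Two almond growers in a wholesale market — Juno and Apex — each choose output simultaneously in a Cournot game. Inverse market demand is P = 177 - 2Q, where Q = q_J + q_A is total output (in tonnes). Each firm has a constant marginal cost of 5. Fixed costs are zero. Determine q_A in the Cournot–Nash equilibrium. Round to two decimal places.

Each firm earns π_i = (177 - 2Q)q_i - 5q_i.
First-order condition (treating rivals' output as given): 172 - 4q_i - 2q_j = 0.
By symmetry each firm produces the same amount; substituting q_j = q_i yields q_i = 172/6 = 86/3.

28.67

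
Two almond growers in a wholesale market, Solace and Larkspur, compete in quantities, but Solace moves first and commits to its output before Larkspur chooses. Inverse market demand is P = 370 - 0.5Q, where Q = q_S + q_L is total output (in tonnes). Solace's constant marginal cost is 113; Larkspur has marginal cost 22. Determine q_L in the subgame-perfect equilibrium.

265

The follower Larkspur best-responds to any q_S: π_L = (370 - 0.5Q)q_L - 22q_L.
Setting the follower's marginal profit to zero, 348 - (1/2)q_S - q_L = 0, i.e. q_L = (348 - (1/2)q_S).
The leader anticipates this reaction. Substituting into P = 370 - 0.5Q gives P = 196 - (1/4)q_S, so π_S = (196 - (1/4)q_S)q_S - 113q_S.
Leader FOC: 83 - (1/2)q_S = 0, so q_S = 166.
Then q_L = (348 - (1/2)·166) = 265.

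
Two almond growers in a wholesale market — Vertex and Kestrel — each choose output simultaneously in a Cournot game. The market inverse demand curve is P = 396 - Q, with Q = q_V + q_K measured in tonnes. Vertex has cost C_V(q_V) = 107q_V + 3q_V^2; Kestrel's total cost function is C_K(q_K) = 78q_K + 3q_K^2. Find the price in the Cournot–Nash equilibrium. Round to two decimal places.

Vertex's profit: π_V = (396 - Q)q_V - (107q_V + 3q_V²). Setting ∂π_V/∂q_V = 0: 289 - 8q_V - (q_K) = 0.
Kestrel's profit: π_K = (396 - Q)q_K - (78q_K + 3q_K²). Setting ∂π_K/∂q_K = 0: 318 - 8q_K - (q_V) = 0.
So q_V = (289 - q_K)/8 and q_K = (318 - q_V)/8.
Solving the pair: q_V = 1994/63, q_K = 35.7937.
Total output Q = 607/9, so price P = 396 - 607/9 = 328.5556.

328.56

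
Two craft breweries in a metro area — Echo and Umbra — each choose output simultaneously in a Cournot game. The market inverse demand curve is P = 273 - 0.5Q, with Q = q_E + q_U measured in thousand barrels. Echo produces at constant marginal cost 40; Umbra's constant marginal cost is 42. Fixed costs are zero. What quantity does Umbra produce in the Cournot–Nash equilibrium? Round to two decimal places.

Echo's profit: π_E = (273 - 0.5Q)q_E - (40q_E). Setting ∂π_E/∂q_E = 0: 233 - q_E - (1/2)(q_U) = 0.
Umbra's first-order condition: 231 - q_U - (1/2)(q_E) = 0.
So q_E = (233 - (1/2)q_U) and q_U = (231 - (1/2)q_E).
Substituting one into the other gives q_E = 470/3 and q_U = 458/3.

152.67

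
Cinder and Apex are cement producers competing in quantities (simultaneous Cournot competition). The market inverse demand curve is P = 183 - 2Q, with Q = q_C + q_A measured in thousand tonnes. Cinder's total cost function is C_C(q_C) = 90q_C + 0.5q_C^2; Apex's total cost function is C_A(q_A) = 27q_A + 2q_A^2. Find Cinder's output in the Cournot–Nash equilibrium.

12

Cinder's profit: π_C = (183 - 2Q)q_C - (90q_C + (1/2)q_C²). Setting ∂π_C/∂q_C = 0: 93 - 5q_C - 2(q_A) = 0.
Apex's profit: π_A = (183 - 2Q)q_A - (27q_A + 2q_A²). Setting ∂π_A/∂q_A = 0: 156 - 8q_A - 2(q_C) = 0.
Rearranging gives the reaction functions q_C = (93 - 2q_A)/5 and q_A = (156 - 2q_C)/8.
Solving the pair: q_C = 12, q_A = 33/2.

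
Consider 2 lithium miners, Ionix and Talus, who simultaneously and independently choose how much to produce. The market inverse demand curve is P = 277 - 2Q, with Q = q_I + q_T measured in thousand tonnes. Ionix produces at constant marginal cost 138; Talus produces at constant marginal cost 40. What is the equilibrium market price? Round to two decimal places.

Ionix's profit: π_I = (277 - 2Q)q_I - (138q_I). Setting ∂π_I/∂q_I = 0: 139 - 4q_I - 2(q_T) = 0.
Talus's first-order condition: 237 - 4q_T - 2(q_I) = 0.
Best responses: q_I = (139 - 2q_T)/4, q_T = (237 - 2q_I)/4.
Solving the pair: q_I = 41/6, q_T = 335/6.
Total output Q = 188/3, so price P = 277 - 2·(188/3) = 455/3.

151.67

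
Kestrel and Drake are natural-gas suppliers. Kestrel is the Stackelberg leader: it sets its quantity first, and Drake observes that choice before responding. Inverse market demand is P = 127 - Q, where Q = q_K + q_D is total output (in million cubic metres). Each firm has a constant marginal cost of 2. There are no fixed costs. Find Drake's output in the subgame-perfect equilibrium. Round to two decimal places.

31.25

The follower Drake best-responds to any q_K: π_D = (127 - Q)q_D - 2q_D.
∂π_D/∂q_D = 125 - q_K - 2q_D = 0 gives the reaction function q_D = (125 - q_K)/2.
Kestrel substitutes q_D(q_K) into its own profit: π_K = q_K(127 - q_K - (125 - q_K)/2) - 2q_K = (129/2 - (1/2)q_K)q_K - 2q_K.
The leader's first-order condition 125/2 - q_K = 0 yields q_K = 125/2.
Then q_D = (125 - 125/2)/2 = 125/4.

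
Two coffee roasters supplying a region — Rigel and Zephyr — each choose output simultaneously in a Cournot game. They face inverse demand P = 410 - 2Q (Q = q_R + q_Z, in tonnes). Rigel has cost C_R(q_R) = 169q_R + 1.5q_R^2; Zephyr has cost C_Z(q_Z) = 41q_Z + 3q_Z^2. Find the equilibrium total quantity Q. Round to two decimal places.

57.17

Rigel's profit: π_R = (410 - 2Q)q_R - (169q_R + (3/2)q_R²). Setting ∂π_R/∂q_R = 0: 241 - 7q_R - 2(q_Z) = 0.
Zephyr's profit: π_Z = (410 - 2Q)q_Z - (41q_Z + 3q_Z²). Setting ∂π_Z/∂q_Z = 0: 369 - 10q_Z - 2(q_R) = 0.
Best responses: q_R = (241 - 2q_Z)/7, q_Z = (369 - 2q_R)/10.
Solving the pair: q_R = 76/3, q_Z = 191/6.
Total output Q = 76/3 + 191/6 = 343/6.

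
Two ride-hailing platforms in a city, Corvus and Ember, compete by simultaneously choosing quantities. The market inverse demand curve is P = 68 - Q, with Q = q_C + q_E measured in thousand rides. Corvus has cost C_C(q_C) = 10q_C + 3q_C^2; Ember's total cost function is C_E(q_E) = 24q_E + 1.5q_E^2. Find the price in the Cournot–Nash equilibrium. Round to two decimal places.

Corvus's profit: π_C = (68 - Q)q_C - (10q_C + 3q_C²). Setting ∂π_C/∂q_C = 0: 58 - 8q_C - (q_E) = 0.
Ember's profit: π_E = (68 - Q)q_E - (24q_E + (3/2)q_E²). Setting ∂π_E/∂q_E = 0: 44 - 5q_E - (q_C) = 0.
Rearranging gives the reaction functions q_C = (58 - q_E)/8 and q_E = (44 - q_C)/5.
Substituting one into the other gives q_C = 82/13 and q_E = 98/13.
Total output Q = 180/13, so price P = 68 - 180/13 = 704/13.

54.15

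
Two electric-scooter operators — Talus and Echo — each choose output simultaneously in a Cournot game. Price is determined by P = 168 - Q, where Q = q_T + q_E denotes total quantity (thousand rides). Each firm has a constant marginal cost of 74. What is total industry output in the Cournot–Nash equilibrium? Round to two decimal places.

A representative firm's profit is π_i = q_i(168 - Q) - 74q_i.
First-order condition (treating rivals' output as given): 94 - 2q_i - q_j = 0.
By symmetry each firm produces the same amount; substituting q_j = q_i yields q_i = 94/3.
Total output Q = 94/3 + 94/3 = 188/3.

62.67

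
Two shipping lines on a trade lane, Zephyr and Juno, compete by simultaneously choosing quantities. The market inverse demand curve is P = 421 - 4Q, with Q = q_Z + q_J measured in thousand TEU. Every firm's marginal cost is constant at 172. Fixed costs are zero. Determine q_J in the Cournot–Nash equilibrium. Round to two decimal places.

20.75

Each firm earns π_i = (421 - 4Q)q_i - 172q_i.
Setting ∂π_i/∂q_i = 0 with rivals' quantities fixed: 249 - 8q_i - 4q_j = 0.
By symmetry each firm produces the same amount; substituting q_j = q_i yields q_i = 249/12 = 83/4.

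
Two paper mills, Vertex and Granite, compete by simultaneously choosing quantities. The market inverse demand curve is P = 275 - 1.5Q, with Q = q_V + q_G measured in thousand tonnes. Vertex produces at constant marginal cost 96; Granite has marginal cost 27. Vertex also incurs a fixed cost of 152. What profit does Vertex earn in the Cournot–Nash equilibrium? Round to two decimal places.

Vertex's profit: π_V = (275 - 1.5Q)q_V - (96q_V). Setting ∂π_V/∂q_V = 0: 179 - 3q_V - (3/2)(q_G) = 0.
Granite's first-order condition: 248 - 3q_G - (3/2)(q_V) = 0.
So q_V = (179 - (3/2)q_G)/3 and q_G = (248 - (3/2)q_V)/3.
Solving the pair: q_V = 220/9, q_G = 634/9.
Price P = 275 - (3/2)·(854/9) = 398/3.
Vertex's profit: (398/3 - 96)·(220/9) - 152 = 744.2963.

744.30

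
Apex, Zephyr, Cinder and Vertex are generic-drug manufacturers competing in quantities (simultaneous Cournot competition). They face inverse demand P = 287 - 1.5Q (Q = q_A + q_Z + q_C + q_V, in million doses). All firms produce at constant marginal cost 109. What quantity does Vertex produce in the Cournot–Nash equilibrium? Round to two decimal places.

A representative firm's profit is π_i = q_i(287 - 1.5Q) - 109q_i.
First-order condition (treating rivals' output as given): 178 - 3q_i - (3/2)·Σ_{j≠i} q_j = 0.
With identical firms every q_j equals q_i, so Σ_{j≠i} q_j = 3q_i and 178 = (15/2)q_i, giving q_i = 356/15.

23.73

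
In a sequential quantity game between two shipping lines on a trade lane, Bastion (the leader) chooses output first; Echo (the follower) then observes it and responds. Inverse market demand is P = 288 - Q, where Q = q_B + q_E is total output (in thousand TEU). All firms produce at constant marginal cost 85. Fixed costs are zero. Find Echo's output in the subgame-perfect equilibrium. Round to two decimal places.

50.75

Solve by backward induction. Given q_B, the follower Echo maximises π_E = (288 - q_B - q_E)q_E - 85q_E.
Follower FOC: 203 - q_B - 2q_E = 0, so q_E(q_B) = (203 - q_B)/2.
Bastion substitutes q_E(q_B) into its own profit: π_B = q_B(288 - q_B - (203 - q_B)/2) - 85q_B = (373/2 - (1/2)q_B)q_B - 85q_B.
Maximising: ∂π_B/∂q_B = 203/2 - q_B = 0, giving q_B = 203/2.
Then q_E = (203 - 203/2)/2 = 203/4.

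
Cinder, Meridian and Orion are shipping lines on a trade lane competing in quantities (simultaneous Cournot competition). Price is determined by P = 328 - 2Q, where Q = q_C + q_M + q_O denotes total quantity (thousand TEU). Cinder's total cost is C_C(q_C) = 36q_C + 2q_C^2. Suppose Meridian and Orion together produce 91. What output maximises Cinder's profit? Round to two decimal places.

With rivals' combined output fixed at 91, Cinder's profit is π_C = (328 - 2·91 - 2q_C)q_C - (36q_C + 2q_C²) = (146 - 2q_C)q_C - (36q_C + 2q_C²).
∂π_C/∂q_C = 110 - 8q_C = 0, so q_C = 55/4.

13.75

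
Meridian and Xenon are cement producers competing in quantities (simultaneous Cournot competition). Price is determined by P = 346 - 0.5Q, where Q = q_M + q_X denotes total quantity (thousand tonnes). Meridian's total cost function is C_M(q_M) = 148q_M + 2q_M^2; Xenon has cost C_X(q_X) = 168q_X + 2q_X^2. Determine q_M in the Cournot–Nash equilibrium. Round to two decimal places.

Meridian's profit: π_M = (346 - 0.5Q)q_M - (148q_M + 2q_M²). Setting ∂π_M/∂q_M = 0: 198 - 5q_M - (1/2)(q_X) = 0.
Xenon's first-order condition: 178 - 5q_X - (1/2)(q_M) = 0.
So q_M = (198 - (1/2)q_X)/5 and q_X = (178 - (1/2)q_M)/5.
Substituting one into the other gives q_M = 36.4040 and q_X = 31.9596.

36.40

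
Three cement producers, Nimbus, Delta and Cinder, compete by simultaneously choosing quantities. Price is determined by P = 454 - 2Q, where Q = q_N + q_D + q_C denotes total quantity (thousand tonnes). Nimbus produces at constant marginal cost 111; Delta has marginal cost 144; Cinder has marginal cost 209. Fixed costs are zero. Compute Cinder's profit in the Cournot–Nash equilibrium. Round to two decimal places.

210.13

Nimbus's profit: π_N = (454 - 2Q)q_N - (111q_N). Setting ∂π_N/∂q_N = 0: 343 - 4q_N - 2(q_D + q_C) = 0.
Delta's first-order condition: 310 - 4q_D - 2(q_N + q_C) = 0.
Cinder's first-order condition: 245 - 4q_C - 2(q_N + q_D) = 0.
Adding the 3 first-order conditions: 898 − 8Q = 0, so Q = 449/4.
Back-substituting: q_N = (343 − 449/2)/2 = 237/4, q_D = (310 − 449/2)/2 = 171/4, q_C = (245 − 449/2)/2 = 41/4.
Price P = 454 - 2·(449/4) = 459/2.
Cinder's profit: (459/2 - 209)·(41/4) = 1681/8.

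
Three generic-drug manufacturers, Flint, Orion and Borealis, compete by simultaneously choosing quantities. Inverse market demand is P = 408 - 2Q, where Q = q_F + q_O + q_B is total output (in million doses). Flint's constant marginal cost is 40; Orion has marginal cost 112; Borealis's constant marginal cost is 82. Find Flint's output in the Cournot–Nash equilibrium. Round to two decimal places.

60.25

Flint's profit: π_F = (408 - 2Q)q_F - (40q_F). Setting ∂π_F/∂q_F = 0: 368 - 4q_F - 2(q_O + q_B) = 0.
Orion's first-order condition: 296 - 4q_O - 2(q_F + q_B) = 0.
Borealis's first-order condition: 326 - 4q_B - 2(q_F + q_O) = 0.
Summing all 3 equations gives 990 − 8Q = 0, hence Q = 495/4.
Back-substituting: q_F = (368 − 495/2)/2 = 241/4, q_O = (296 − 495/2)/2 = 97/4, q_B = (326 − 495/2)/2 = 157/4.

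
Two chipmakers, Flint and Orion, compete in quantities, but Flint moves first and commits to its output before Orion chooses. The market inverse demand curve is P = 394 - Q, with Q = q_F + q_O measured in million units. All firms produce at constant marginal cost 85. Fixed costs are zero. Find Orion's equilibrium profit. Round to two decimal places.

The follower Orion best-responds to any q_F: π_O = (394 - Q)q_O - 85q_O.
Setting the follower's marginal profit to zero, 309 - q_F - 2q_O = 0, i.e. q_O = (309 - q_F)/2.
The leader anticipates this reaction. Substituting into P = 394 - Q gives P = 479/2 - (1/2)q_F, so π_F = (479/2 - (1/2)q_F)q_F - 85q_F.
Leader FOC: 309/2 - q_F = 0, so q_F = 309/2.
Then q_O = (309 - 309/2)/2 = 309/4.
Price P = 394 - 927/4 = 649/4.
Orion's profit: (649/4 - 85)·(309/4) = 5967.5625.

5967.56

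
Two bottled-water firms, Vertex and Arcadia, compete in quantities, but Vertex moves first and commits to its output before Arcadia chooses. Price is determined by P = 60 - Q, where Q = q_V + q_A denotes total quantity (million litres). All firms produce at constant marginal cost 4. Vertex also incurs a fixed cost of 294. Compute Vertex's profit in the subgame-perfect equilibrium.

98

The follower Arcadia best-responds to any q_V: π_A = (60 - Q)q_A - 4q_A.
Follower FOC: 56 - q_V - 2q_A = 0, so q_A(q_V) = (56 - q_V)/2.
The leader anticipates this reaction. Substituting into P = 60 - Q gives P = 32 - (1/2)q_V, so π_V = (32 - (1/2)q_V)q_V - 4q_V.
The leader's first-order condition 28 - q_V = 0 yields q_V = 28.
Then q_A = (56 - 28)/2 = 14.
Price P = 60 - 42 = 18.
Vertex's profit: (18 - 4)·28 - 294 = 98.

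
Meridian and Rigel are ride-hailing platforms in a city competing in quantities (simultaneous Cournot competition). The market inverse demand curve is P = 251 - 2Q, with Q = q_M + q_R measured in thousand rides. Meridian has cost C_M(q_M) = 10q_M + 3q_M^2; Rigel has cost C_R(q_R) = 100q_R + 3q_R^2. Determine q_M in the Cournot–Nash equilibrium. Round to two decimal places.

21.96

Meridian's profit: π_M = (251 - 2Q)q_M - (10q_M + 3q_M²). Setting ∂π_M/∂q_M = 0: 241 - 10q_M - 2(q_R) = 0.
Rigel's profit: π_R = (251 - 2Q)q_R - (100q_R + 3q_R²). Setting ∂π_R/∂q_R = 0: 151 - 10q_R - 2(q_M) = 0.
Rearranging gives the reaction functions q_M = (241 - 2q_R)/10 and q_R = (151 - 2q_M)/10.
Solving the pair: q_M = 527/24, q_R = 257/24.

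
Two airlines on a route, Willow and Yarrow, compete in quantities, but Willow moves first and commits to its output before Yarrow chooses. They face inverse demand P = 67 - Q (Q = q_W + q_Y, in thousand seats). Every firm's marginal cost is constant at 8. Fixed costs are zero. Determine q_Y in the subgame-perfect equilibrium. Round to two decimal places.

Solve by backward induction. Given q_W, the follower Yarrow maximises π_Y = (67 - q_W - q_Y)q_Y - 8q_Y.
Follower FOC: 59 - q_W - 2q_Y = 0, so q_Y(q_W) = (59 - q_W)/2.
Willow substitutes q_Y(q_W) into its own profit: π_W = q_W(67 - q_W - (59 - q_W)/2) - 8q_W = (75/2 - (1/2)q_W)q_W - 8q_W.
Maximising: ∂π_W/∂q_W = 59/2 - q_W = 0, giving q_W = 59/2.
Then q_Y = (59 - 59/2)/2 = 59/4.

14.75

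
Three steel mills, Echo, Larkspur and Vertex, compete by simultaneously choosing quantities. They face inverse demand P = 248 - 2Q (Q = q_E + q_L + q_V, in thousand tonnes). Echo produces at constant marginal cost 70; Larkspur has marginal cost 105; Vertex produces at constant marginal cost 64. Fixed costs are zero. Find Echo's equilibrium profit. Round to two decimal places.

Echo's profit: π_E = (248 - 2Q)q_E - (70q_E). Setting ∂π_E/∂q_E = 0: 178 - 4q_E - 2(q_L + q_V) = 0.
Larkspur's first-order condition: 143 - 4q_L - 2(q_E + q_V) = 0.
Vertex's first-order condition: 184 - 4q_V - 2(q_E + q_L) = 0.
Adding the 3 conditions: 505 − 4Q − 4Q = 0, i.e. Q = 505/8.
Back-substituting: q_E = (178 − 505/4)/2 = 207/8, q_L = (143 − 505/4)/2 = 67/8, q_V = (184 − 505/4)/2 = 231/8.
Price P = 248 - 2·(505/8) = 487/4.
Echo's profit: (487/4 - 70)·(207/8) = 1339.0313.

1339.03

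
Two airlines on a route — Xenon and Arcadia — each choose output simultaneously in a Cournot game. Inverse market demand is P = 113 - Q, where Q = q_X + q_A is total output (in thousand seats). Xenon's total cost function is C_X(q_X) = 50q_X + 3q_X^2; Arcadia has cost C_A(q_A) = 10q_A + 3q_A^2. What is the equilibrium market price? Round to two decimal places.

Xenon's profit: π_X = (113 - Q)q_X - (50q_X + 3q_X²). Setting ∂π_X/∂q_X = 0: 63 - 8q_X - (q_A) = 0.
Arcadia's first-order condition: 103 - 8q_A - (q_X) = 0.
So q_X = (63 - q_A)/8 and q_A = (103 - q_X)/8.
Solving the pair: q_X = 401/63, q_A = 761/63.
Total output Q = 166/9, so price P = 113 - 166/9 = 851/9.

94.56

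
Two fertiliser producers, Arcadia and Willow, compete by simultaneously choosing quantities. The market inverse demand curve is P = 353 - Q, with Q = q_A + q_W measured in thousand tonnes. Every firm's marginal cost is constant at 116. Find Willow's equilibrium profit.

Each firm earns π_i = (353 - Q)q_i - 116q_i.
First-order condition (treating rivals' output as given): 237 - 2q_i - q_j = 0.
By symmetry each firm produces the same amount; substituting q_j = q_i yields q_i = 237/3 = 79.
Price P = 353 - 158 = 195.
Willow's profit: (195 - 116)·79 = 6241.

6241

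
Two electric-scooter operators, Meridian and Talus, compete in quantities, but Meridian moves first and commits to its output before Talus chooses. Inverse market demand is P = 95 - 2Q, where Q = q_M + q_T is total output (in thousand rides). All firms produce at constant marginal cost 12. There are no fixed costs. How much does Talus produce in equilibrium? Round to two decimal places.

Solve by backward induction. Given q_M, the follower Talus maximises π_T = (95 - 2q_M - 2q_T)q_T - 12q_T.
Setting the follower's marginal profit to zero, 83 - 2q_M - 4q_T = 0, i.e. q_T = (83 - 2q_M)/4.
The leader anticipates this reaction. Substituting into P = 95 - 2Q gives P = 107/2 - q_M, so π_M = (107/2 - q_M)q_M - 12q_M.
Maximising: ∂π_M/∂q_M = 83/2 - 2q_M = 0, giving q_M = 83/4.
Then q_T = (83 - 2·(83/4))/4 = 83/8.

10.38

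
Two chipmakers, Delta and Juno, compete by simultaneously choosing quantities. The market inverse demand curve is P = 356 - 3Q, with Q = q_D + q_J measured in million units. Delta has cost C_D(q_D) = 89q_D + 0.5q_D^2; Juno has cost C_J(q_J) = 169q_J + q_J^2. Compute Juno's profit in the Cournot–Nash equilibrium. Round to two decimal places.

467.30

Delta's profit: π_D = (356 - 3Q)q_D - (89q_D + (1/2)q_D²). Setting ∂π_D/∂q_D = 0: 267 - 7q_D - 3(q_J) = 0.
Juno's first-order condition: 187 - 8q_J - 3(q_D) = 0.
So q_D = (267 - 3q_J)/7 and q_J = (187 - 3q_D)/8.
Solving the pair: q_D = 1575/47, q_J = 508/47.
Price P = 356 - 3·44.3191 = 223.0426.
Juno's profit: 223.0426·(508/47) - 169·(508/47) - (508/47)² = 467.2956.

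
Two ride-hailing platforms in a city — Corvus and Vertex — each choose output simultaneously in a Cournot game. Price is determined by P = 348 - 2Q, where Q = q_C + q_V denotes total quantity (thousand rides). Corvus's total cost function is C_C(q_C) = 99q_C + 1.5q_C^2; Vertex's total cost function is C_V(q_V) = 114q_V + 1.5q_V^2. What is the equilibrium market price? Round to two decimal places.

Corvus's profit: π_C = (348 - 2Q)q_C - (99q_C + (3/2)q_C²). Setting ∂π_C/∂q_C = 0: 249 - 7q_C - 2(q_V) = 0.
Vertex's first-order condition: 234 - 7q_V - 2(q_C) = 0.
Best responses: q_C = (249 - 2q_V)/7, q_V = (234 - 2q_C)/7.
Substituting one into the other gives q_C = 85/3 and q_V = 76/3.
Total output Q = 161/3, so price P = 348 - 2·(161/3) = 722/3.

240.67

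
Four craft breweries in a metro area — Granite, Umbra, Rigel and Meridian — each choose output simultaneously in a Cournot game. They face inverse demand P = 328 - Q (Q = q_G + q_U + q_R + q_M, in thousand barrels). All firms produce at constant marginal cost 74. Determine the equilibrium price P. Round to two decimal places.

124.80

Each firm earns π_i = (328 - Q)q_i - 74q_i.
Setting ∂π_i/∂q_i = 0 with rivals' quantities fixed: 254 - 2q_i - Σ_{j≠i} q_j = 0.
With identical firms every q_j equals q_i, so Σ_{j≠i} q_j = 3q_i and 254 = 5q_i, giving q_i = 254/5.
Total output Q = 1016/5, so price P = 328 - 1016/5 = 624/5.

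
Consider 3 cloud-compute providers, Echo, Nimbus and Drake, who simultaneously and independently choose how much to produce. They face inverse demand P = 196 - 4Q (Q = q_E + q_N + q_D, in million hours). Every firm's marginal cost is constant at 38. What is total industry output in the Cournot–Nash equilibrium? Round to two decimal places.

A representative firm's profit is π_i = q_i(196 - 4Q) - 38q_i.
First-order condition (treating rivals' output as given): 158 - 8q_i - 4·Σ_{j≠i} q_j = 0.
By symmetry each firm produces the same amount; substituting Σ_{j≠i} q_j = 2q_i yields q_i = 158/16 = 79/8.
Total output Q = 79/8 + 79/8 + 79/8 = 237/8.

29.63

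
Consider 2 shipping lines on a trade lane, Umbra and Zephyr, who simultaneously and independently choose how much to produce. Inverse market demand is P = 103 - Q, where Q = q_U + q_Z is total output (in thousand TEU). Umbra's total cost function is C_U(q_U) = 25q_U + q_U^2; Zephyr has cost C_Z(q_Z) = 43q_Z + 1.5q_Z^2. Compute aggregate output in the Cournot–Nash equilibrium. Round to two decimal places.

25.89

Umbra's profit: π_U = (103 - Q)q_U - (25q_U + q_U²). Setting ∂π_U/∂q_U = 0: 78 - 4q_U - (q_Z) = 0.
Zephyr's first-order condition: 60 - 5q_Z - (q_U) = 0.
Rearranging gives the reaction functions q_U = (78 - q_Z)/4 and q_Z = (60 - q_U)/5.
Substituting one into the other gives q_U = 330/19 and q_Z = 162/19.
Total output Q = 330/19 + 162/19 = 492/19.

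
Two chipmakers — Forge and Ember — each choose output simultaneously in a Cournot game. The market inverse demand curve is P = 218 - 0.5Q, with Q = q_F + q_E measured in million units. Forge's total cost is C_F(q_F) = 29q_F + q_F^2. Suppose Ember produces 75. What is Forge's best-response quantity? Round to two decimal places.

With the rival's output fixed at 75, Forge's profit is π_F = (218 - (1/2)·75 - (1/2)q_F)q_F - (29q_F + q_F²) = (361/2 - (1/2)q_F)q_F - (29q_F + q_F²).
∂π_F/∂q_F = 303/2 - 3q_F = 0, so q_F = 101/2.

50.50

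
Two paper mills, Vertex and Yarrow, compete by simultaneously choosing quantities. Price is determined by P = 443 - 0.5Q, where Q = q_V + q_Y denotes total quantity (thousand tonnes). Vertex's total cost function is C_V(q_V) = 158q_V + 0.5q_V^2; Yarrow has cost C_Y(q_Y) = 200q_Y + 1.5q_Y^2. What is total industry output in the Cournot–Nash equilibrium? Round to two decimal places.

175.74

Vertex's profit: π_V = (443 - 0.5Q)q_V - (158q_V + (1/2)q_V²). Setting ∂π_V/∂q_V = 0: 285 - 2q_V - (1/2)(q_Y) = 0.
Yarrow's profit: π_Y = (443 - 0.5Q)q_Y - (200q_Y + (3/2)q_Y²). Setting ∂π_Y/∂q_Y = 0: 243 - 4q_Y - (1/2)(q_V) = 0.
Rearranging gives the reaction functions q_V = (285 - (1/2)q_Y)/2 and q_Y = (243 - (1/2)q_V)/4.
Substituting one into the other gives q_V = 131.4194 and q_Y = 1374/31.
Total output Q = 131.4194 + 1374/31 = 175.7419.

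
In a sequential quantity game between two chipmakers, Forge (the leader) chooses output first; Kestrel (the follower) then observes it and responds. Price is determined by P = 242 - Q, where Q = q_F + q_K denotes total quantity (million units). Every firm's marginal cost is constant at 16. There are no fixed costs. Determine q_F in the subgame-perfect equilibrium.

113

The follower Kestrel best-responds to any q_F: π_K = (242 - Q)q_K - 16q_K.
∂π_K/∂q_K = 226 - q_F - 2q_K = 0 gives the reaction function q_K = (226 - q_F)/2.
The leader anticipates this reaction. Substituting into P = 242 - Q gives P = 129 - (1/2)q_F, so π_F = (129 - (1/2)q_F)q_F - 16q_F.
Leader FOC: 113 - q_F = 0, so q_F = 113.
Then q_K = (226 - 113)/2 = 113/2.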